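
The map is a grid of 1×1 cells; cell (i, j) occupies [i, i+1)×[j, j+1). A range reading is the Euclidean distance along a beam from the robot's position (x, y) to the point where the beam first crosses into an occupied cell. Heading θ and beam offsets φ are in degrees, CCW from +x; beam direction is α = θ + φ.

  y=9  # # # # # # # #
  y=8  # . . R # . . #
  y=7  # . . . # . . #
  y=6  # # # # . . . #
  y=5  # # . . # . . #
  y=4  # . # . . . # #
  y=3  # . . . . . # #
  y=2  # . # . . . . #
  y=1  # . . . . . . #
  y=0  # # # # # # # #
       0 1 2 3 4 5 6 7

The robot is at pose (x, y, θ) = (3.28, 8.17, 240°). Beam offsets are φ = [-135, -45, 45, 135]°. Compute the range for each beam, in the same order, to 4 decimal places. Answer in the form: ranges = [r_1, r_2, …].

ranges = [0.8593, 2.3604, 1.2113, 0.7454]

beam 1: φ=-135°, α=105°
  direction (-0.2588, 0.9659); cell (3,8); t to first gridline: x 1.0818, y 0.8593 (then +3.8637 / +1.0353)
    (3,9) via y @ 0.8593  # hit
  → r_1 = 0.8593
beam 2: φ=-45°, α=195°
  direction (-0.9659, -0.2588); cell (3,8); t to first gridline: x 0.2899, y 0.6568 (then +1.0353 / +3.8637)
    (2,8) via x @ 0.2899
    (2,7) via y @ 0.6568
    (1,7) via x @ 1.3252
    (0,7) via x @ 2.3604  # hit
  → r_2 = 2.3604
beam 3: φ=45°, α=285°
  direction (0.2588, -0.9659); cell (3,8); t to first gridline: x 2.7819, y 0.1760 (then +3.8637 / +1.0353)
    (3,7) via y @ 0.1760
    (3,6) via y @ 1.2113  # hit
  → r_3 = 1.2113
beam 4: φ=135°, α=15°
  direction (0.9659, 0.2588); cell (3,8); t to first gridline: x 0.7454, y 3.2069 (then +1.0353 / +3.8637)
    (4,8) via x @ 0.7454  # hit
  → r_4 = 0.7454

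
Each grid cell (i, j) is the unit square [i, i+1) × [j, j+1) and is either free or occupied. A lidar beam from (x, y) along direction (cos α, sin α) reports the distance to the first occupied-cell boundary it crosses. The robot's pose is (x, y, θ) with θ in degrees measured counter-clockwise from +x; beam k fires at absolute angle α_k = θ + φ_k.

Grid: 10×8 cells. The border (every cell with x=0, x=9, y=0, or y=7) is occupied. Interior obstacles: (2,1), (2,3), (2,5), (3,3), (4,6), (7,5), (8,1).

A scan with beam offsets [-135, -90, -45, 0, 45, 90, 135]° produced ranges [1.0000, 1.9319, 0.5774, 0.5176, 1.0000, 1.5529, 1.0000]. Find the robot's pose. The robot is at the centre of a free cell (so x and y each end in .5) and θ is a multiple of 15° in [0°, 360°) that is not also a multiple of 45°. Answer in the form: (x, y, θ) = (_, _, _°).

(x, y, θ) = (1.5, 2.5, 195°)

Enumerate (i+0.5, j+0.5, θ) over the 41 free cells and 16 admissible headings. For each, cast all 7 beams and compare to the given ranges.
  (3.5, 4.5, 60°): beam 1 = 0.5176 ≠ 1.0000 ✗
  (6.5, 5.5, 345°): beam 1 = 3.0000 ≠ 1.0000 ✗
  (2.5, 2.5, 330°): beam 1 = 1.5529 ≠ 1.0000 ✗
  (1.5, 2.5, 15°): beam 2 = 1.5529 ≠ 1.9319 ✗
  …
  (1.5, 2.5, 195°): r_1=1.0000, r_2=1.9319, r_3=0.5774, r_4=0.5176, r_5=1.0000, r_6=1.5529, r_7=1.0000 — all match ✓
Only this pose fits every beam.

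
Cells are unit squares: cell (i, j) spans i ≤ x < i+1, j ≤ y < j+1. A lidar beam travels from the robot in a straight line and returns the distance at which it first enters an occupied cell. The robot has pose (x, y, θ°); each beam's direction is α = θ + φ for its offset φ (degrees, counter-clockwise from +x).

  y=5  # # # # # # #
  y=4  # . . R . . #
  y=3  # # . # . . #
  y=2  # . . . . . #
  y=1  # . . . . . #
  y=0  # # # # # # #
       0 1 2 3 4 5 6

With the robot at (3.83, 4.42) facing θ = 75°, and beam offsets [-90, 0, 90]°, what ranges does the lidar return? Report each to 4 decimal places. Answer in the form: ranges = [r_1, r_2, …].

beam 1: φ=-90°, α=345°
  cosα=0.9659 sinα=-0.2588 | (3,4) | tMaxX 0.1760 tMaxY 1.6228 | tΔX 1.0353 tΔY 3.8637
    t=0.1760 [x] (4,4)
    t=1.2113 [x] (5,4)
    t=1.6228 [y] (5,3)
    t=2.2465 [x] (6,3) — stop
  → r_1 = 2.2465
beam 2: φ=0°, α=75°
  cosα=0.2588 sinα=0.9659 | (3,4) | tMaxX 0.6568 tMaxY 0.6005 | tΔX 3.8637 tΔY 1.0353
    t=0.6005 [y] (3,5) — stop
  → r_2 = 0.6005
beam 3: φ=90°, α=165°
  cosα=-0.9659 sinα=0.2588 | (3,4) | tMaxX 0.8593 tMaxY 2.2409 | tΔX 1.0353 tΔY 3.8637
    t=0.8593 [x] (2,4)
    t=1.8946 [x] (1,4)
    t=2.2409 [y] (1,5) — stop
  → r_3 = 2.2409

ranges = [2.2465, 0.6005, 2.2409]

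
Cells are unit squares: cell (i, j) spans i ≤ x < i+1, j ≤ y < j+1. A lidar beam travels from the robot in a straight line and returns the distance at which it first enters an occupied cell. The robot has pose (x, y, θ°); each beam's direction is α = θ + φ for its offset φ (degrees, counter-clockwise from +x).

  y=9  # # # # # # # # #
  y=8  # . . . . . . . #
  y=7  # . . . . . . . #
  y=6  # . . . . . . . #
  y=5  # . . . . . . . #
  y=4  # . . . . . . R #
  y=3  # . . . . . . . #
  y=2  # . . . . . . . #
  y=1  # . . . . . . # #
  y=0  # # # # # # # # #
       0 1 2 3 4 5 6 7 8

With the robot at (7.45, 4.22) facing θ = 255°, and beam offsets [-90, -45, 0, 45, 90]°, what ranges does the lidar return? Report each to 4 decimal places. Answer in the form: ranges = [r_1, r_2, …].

ranges = [6.6775, 6.4400, 3.3336, 1.1000, 0.5694]

beam 1: φ=-90°, α=165°
  cosα=-0.9659 sinα=0.2588 | (7,4) | tMaxX 0.4659 tMaxY 3.0137 | tΔX 1.0353 tΔY 3.8637
    t=0.4659 [x] (6,4)
    t=1.5012 [x] (5,4)
    t=2.5364 [x] (4,4)
    t=3.0137 [y] (4,5)
    t=3.5717 [x] (3,5)
    t=4.6070 [x] (2,5)
    t=5.6423 [x] (1,5)
    t=6.6775 [x] (0,5) — stop
  → r_1 = 6.6775
beam 2: φ=-45°, α=210°
  cosα=-0.8660 sinα=-0.5000 | (7,4) | tMaxX 0.5196 tMaxY 0.4400 | tΔX 1.1547 tΔY 2.0000
    t=0.4400 [y] (7,3)
    t=0.5196 [x] (6,3)
    t=1.6743 [x] (5,3)
    t=2.4400 [y] (5,2)
    t=2.8290 [x] (4,2)
    t=3.9837 [x] (3,2)
    t=4.4400 [y] (3,1)
    t=5.1384 [x] (2,1)
    t=6.2931 [x] (1,1)
    t=6.4400 [y] (1,0) — stop
  → r_2 = 6.4400
beam 3: φ=0°, α=255°
  cosα=-0.2588 sinα=-0.9659 | (7,4) | tMaxX 1.7387 tMaxY 0.2278 | tΔX 3.8637 tΔY 1.0353
    t=0.2278 [y] (7,3)
    t=1.2630 [y] (7,2)
    t=1.7387 [x] (6,2)
    t=2.2983 [y] (6,1)
    t=3.3336 [y] (6,0) — stop
  → r_3 = 3.3336
beam 4: φ=45°, α=300°
  cosα=0.5000 sinα=-0.8660 | (7,4) | tMaxX 1.1000 tMaxY 0.2540 | tΔX 2.0000 tΔY 1.1547
    t=0.2540 [y] (7,3)
    t=1.1000 [x] (8,3) — stop
  → r_4 = 1.1000
beam 5: φ=90°, α=345°
  cosα=0.9659 sinα=-0.2588 | (7,4) | tMaxX 0.5694 tMaxY 0.8500 | tΔX 1.0353 tΔY 3.8637
    t=0.5694 [x] (8,4) — stop
  → r_5 = 0.5694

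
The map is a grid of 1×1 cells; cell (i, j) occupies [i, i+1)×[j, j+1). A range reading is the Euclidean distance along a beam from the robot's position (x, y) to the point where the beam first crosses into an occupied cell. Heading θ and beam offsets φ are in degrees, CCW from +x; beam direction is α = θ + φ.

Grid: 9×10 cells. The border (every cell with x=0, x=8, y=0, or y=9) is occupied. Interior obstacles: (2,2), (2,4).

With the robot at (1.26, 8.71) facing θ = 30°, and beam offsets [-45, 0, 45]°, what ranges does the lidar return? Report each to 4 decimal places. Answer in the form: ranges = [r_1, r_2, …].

ranges = [6.9778, 0.5800, 0.3002]

beam 1: φ=-45°, α=345°
  direction (0.9659, -0.2588); cell (1,8); t to first gridline: x 0.7661, y 2.7432 (then +1.0353 / +3.8637)
    (2,8) via x @ 0.7661
    (3,8) via x @ 1.8014
    (3,7) via y @ 2.7432
    (4,7) via x @ 2.8367
    (5,7) via x @ 3.8719
    (6,7) via x @ 4.9072
    (7,7) via x @ 5.9425
    (7,6) via y @ 6.6069
    (8,6) via x @ 6.9778  # hit
  → r_1 = 6.9778
beam 2: φ=0°, α=30°
  direction (0.8660, 0.5000); cell (1,8); t to first gridline: x 0.8545, y 0.5800 (then +1.1547 / +2.0000)
    (1,9) via y @ 0.5800  # hit
  → r_2 = 0.5800
beam 3: φ=45°, α=75°
  direction (0.2588, 0.9659); cell (1,8); t to first gridline: x 2.8591, y 0.3002 (then +3.8637 / +1.0353)
    (1,9) via y @ 0.3002  # hit
  → r_3 = 0.3002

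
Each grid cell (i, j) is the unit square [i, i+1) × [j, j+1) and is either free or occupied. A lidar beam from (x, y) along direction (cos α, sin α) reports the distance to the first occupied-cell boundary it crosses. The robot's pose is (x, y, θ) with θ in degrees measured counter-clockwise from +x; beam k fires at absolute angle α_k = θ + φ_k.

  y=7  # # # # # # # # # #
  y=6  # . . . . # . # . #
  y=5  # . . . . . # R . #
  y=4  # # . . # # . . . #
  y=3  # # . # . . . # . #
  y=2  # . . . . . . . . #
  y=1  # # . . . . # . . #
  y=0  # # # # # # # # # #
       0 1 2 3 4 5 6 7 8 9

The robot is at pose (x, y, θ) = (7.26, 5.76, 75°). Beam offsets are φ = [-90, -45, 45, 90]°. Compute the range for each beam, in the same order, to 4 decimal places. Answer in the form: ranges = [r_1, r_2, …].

beam 1: φ=-90°, α=345°
  cosα=0.9659 sinα=-0.2588 | (7,5) | tMaxX 0.7661 tMaxY 2.9364 | tΔX 1.0353 tΔY 3.8637
    t=0.7661 [x] (8,5)
    t=1.8014 [x] (9,5) — stop
  → r_1 = 1.8014
beam 2: φ=-45°, α=30°
  cosα=0.8660 sinα=0.5000 | (7,5) | tMaxX 0.8545 tMaxY 0.4800 | tΔX 1.1547 tΔY 2.0000
    t=0.4800 [y] (7,6) — stop
  → r_2 = 0.4800
beam 3: φ=45°, α=120°
  cosα=-0.5000 sinα=0.8660 | (7,5) | tMaxX 0.5200 tMaxY 0.2771 | tΔX 2.0000 tΔY 1.1547
    t=0.2771 [y] (7,6) — stop
  → r_3 = 0.2771
beam 4: φ=90°, α=165°
  cosα=-0.9659 sinα=0.2588 | (7,5) | tMaxX 0.2692 tMaxY 0.9273 | tΔX 1.0353 tΔY 3.8637
    t=0.2692 [x] (6,5) — stop
  → r_4 = 0.2692

ranges = [1.8014, 0.4800, 0.2771, 0.2692]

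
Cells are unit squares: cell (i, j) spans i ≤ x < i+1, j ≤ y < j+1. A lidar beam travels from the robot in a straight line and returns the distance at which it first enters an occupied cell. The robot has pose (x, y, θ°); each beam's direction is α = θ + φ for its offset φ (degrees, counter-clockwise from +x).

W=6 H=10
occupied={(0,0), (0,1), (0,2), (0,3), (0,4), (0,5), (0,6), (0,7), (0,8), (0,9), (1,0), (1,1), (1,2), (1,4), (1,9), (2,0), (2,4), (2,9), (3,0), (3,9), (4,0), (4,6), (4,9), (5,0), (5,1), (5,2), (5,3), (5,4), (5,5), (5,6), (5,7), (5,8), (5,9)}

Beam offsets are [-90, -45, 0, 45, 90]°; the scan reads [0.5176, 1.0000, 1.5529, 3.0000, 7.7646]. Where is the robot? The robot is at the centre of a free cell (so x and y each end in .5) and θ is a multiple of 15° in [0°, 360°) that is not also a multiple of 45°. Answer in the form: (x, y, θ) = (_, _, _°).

(x, y, θ) = (2.5, 8.5, 195°)

Enumerate (i+0.5, j+0.5, θ) over the 27 free cells and 16 admissible headings. For each, cast all 5 beams and compare to the given ranges.
  (4.5, 4.5, 240°): beam 1 = 4.0415 ≠ 0.5176 ✗
  (2.5, 7.5, 30°): beam 1 = 5.0000 ≠ 0.5176 ✗
  (2.5, 1.5, 120°): beam 1 = 2.8868 ≠ 0.5176 ✗
  (1.5, 5.5, 105°): beam 1 = 2.5882 ≠ 0.5176 ✗
  …
  (2.5, 8.5, 195°): r_1=0.5176, r_2=1.0000, r_3=1.5529, r_4=3.0000, r_5=7.7646 — all match ✓
No second candidate reproduces the full scan.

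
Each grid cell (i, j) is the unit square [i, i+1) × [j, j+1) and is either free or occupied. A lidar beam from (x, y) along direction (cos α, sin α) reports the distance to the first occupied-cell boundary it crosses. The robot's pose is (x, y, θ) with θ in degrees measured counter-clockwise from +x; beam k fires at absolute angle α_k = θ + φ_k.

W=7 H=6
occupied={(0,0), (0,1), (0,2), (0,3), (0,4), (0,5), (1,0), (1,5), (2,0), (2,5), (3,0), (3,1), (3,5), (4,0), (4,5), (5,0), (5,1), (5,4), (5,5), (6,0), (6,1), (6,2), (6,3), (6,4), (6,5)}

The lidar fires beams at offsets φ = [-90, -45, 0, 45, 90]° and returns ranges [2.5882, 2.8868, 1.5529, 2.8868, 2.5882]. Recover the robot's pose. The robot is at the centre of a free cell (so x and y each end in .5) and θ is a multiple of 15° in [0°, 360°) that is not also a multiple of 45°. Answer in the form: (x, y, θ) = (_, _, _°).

(x, y, θ) = (3.5, 3.5, 255°)

The pose lattice has 17·16 = 272 candidates. Test each by forward raycasting.
  (1.5, 4.5, 240°): beam 1 = 0.5774 ≠ 2.5882 ✗
  (4.5, 1.5, 165°): beam 2 = 4.0415 ≠ 2.8868 ✗
  (5.5, 3.5, 330°): beam 1 = 2.8868 ≠ 2.5882 ✗
  (3.5, 3.5, 300°): beam 1 = 2.8868 ≠ 2.5882 ✗
  …
  (3.5, 3.5, 255°): r_1=2.5882, r_2=2.8868, r_3=1.5529, r_4=2.8868, r_5=2.5882 — all match ✓
Only this pose fits every beam.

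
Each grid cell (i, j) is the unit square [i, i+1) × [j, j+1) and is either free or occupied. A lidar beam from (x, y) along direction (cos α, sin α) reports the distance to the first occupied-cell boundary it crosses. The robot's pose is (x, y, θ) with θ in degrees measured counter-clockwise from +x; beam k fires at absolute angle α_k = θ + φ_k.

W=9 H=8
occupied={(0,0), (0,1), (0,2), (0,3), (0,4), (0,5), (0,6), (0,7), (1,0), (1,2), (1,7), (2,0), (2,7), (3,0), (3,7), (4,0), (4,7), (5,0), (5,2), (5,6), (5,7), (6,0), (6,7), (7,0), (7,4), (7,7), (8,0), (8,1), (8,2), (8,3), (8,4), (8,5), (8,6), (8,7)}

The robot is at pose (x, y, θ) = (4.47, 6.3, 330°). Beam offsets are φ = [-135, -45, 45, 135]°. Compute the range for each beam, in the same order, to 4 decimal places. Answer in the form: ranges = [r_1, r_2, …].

ranges = [3.5924, 3.4164, 0.5487, 0.7247]

beam 1: φ=-135°, α=195°
  direction (-0.9659, -0.2588); cell (4,6); t to first gridline: x 0.4866, y 1.1591 (then +1.0353 / +3.8637)
    (3,6) via x @ 0.4866
    (3,5) via y @ 1.1591
    (2,5) via x @ 1.5219
    (1,5) via x @ 2.5571
    (0,5) via x @ 3.5924  # hit
  → r_1 = 3.5924
beam 2: φ=-45°, α=285°
  direction (0.2588, -0.9659); cell (4,6); t to first gridline: x 2.0478, y 0.3106 (then +3.8637 / +1.0353)
    (4,5) via y @ 0.3106
    (4,4) via y @ 1.3459
    (5,4) via x @ 2.0478
    (5,3) via y @ 2.3811
    (5,2) via y @ 3.4164  # hit
  → r_2 = 3.4164
beam 3: φ=45°, α=15°
  direction (0.9659, 0.2588); cell (4,6); t to first gridline: x 0.5487, y 2.7046 (then +1.0353 / +3.8637)
    (5,6) via x @ 0.5487  # hit
  → r_3 = 0.5487
beam 4: φ=135°, α=105°
  direction (-0.2588, 0.9659); cell (4,6); t to first gridline: x 1.8159, y 0.7247 (then +3.8637 / +1.0353)
    (4,7) via y @ 0.7247  # hit
  → r_4 = 0.7247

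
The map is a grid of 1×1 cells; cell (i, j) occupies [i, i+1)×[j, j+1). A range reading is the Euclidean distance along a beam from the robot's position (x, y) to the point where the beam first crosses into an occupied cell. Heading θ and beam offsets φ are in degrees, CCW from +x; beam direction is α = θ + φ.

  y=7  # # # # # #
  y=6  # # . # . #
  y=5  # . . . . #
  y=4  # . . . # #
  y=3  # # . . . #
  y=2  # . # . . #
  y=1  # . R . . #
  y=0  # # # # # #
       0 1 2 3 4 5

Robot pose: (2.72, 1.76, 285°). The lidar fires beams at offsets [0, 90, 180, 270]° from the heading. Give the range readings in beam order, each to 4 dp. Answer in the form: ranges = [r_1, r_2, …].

beam 1: φ=0°, α=285°
  d=(0.2588,-0.9659)  start (2,1)  tX=1.0818 tY=0.7868  stride 1/|dx|=3.8637 1/|dy|=1.0353
    cross y-line → (2,0), t=0.7868 (wall)
  → r_1 = 0.7868
beam 2: φ=90°, α=15°
  d=(0.9659,0.2588)  start (2,1)  tX=0.2899 tY=0.9273  stride 1/|dx|=1.0353 1/|dy|=3.8637
    cross x-line → (3,1), t=0.2899
    cross y-line → (3,2), t=0.9273
    cross x-line → (4,2), t=1.3252
    cross x-line → (5,2), t=2.3604 (wall)
  → r_2 = 2.3604
beam 3: φ=180°, α=105°
  d=(-0.2588,0.9659)  start (2,1)  tX=2.7819 tY=0.2485  stride 1/|dx|=3.8637 1/|dy|=1.0353
    cross y-line → (2,2), t=0.2485 (wall)
  → r_3 = 0.2485
beam 4: φ=270°, α=195°
  d=(-0.9659,-0.2588)  start (2,1)  tX=0.7454 tY=2.9364  stride 1/|dx|=1.0353 1/|dy|=3.8637
    cross x-line → (1,1), t=0.7454
    cross x-line → (0,1), t=1.7807 (wall)
  → r_4 = 1.7807

ranges = [0.7868, 2.3604, 0.2485, 1.7807]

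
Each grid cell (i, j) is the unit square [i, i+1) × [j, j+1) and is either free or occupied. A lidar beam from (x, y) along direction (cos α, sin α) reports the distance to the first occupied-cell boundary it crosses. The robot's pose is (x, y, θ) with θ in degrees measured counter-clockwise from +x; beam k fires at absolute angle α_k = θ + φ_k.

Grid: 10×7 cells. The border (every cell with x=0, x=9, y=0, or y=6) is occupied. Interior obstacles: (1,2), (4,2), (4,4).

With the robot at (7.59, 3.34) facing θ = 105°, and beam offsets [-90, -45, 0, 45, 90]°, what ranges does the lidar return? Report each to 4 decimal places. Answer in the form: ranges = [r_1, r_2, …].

beam 1: φ=-90°, α=15°
  cosα=0.9659 sinα=0.2588 | (7,3) | tMaxX 0.4245 tMaxY 2.5500 | tΔX 1.0353 tΔY 3.8637
    t=0.4245 [x] (8,3)
    t=1.4597 [x] (9,3) — stop
  → r_1 = 1.4597
beam 2: φ=-45°, α=60°
  cosα=0.5000 sinα=0.8660 | (7,3) | tMaxX 0.8200 tMaxY 0.7621 | tΔX 2.0000 tΔY 1.1547
    t=0.7621 [y] (7,4)
    t=0.8200 [x] (8,4)
    t=1.9168 [y] (8,5)
    t=2.8200 [x] (9,5) — stop
  → r_2 = 2.8200
beam 3: φ=0°, α=105°
  cosα=-0.2588 sinα=0.9659 | (7,3) | tMaxX 2.2796 tMaxY 0.6833 | tΔX 3.8637 tΔY 1.0353
    t=0.6833 [y] (7,4)
    t=1.7186 [y] (7,5)
    t=2.2796 [x] (6,5)
    t=2.7538 [y] (6,6) — stop
  → r_3 = 2.7538
beam 4: φ=45°, α=150°
  cosα=-0.8660 sinα=0.5000 | (7,3) | tMaxX 0.6813 tMaxY 1.3200 | tΔX 1.1547 tΔY 2.0000
    t=0.6813 [x] (6,3)
    t=1.3200 [y] (6,4)
    t=1.8360 [x] (5,4)
    t=2.9907 [x] (4,4) — stop
  → r_4 = 2.9907
beam 5: φ=90°, α=195°
  cosα=-0.9659 sinα=-0.2588 | (7,3) | tMaxX 0.6108 tMaxY 1.3137 | tΔX 1.0353 tΔY 3.8637
    t=0.6108 [x] (6,3)
    t=1.3137 [y] (6,2)
    t=1.6461 [x] (5,2)
    t=2.6814 [x] (4,2) — stop
  → r_5 = 2.6814

ranges = [1.4597, 2.8200, 2.7538, 2.9907, 2.6814]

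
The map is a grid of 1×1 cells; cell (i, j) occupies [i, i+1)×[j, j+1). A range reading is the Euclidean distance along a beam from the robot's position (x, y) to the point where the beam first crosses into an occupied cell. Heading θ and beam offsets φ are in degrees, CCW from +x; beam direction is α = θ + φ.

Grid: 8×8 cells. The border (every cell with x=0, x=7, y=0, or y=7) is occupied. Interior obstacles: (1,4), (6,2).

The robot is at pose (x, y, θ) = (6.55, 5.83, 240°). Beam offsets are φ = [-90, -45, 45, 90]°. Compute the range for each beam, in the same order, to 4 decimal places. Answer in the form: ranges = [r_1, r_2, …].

beam 1: φ=-90°, α=150°
  d=(-0.8660,0.5000)  start (6,5)  tX=0.6351 tY=0.3400  stride 1/|dx|=1.1547 1/|dy|=2.0000
    cross y-line → (6,6), t=0.3400
    cross x-line → (5,6), t=0.6351
    cross x-line → (4,6), t=1.7898
    cross y-line → (4,7), t=2.3400 (wall)
  → r_1 = 2.3400
beam 2: φ=-45°, α=195°
  d=(-0.9659,-0.2588)  start (6,5)  tX=0.5694 tY=3.2069  stride 1/|dx|=1.0353 1/|dy|=3.8637
    cross x-line → (5,5), t=0.5694
    cross x-line → (4,5), t=1.6047
    cross x-line → (3,5), t=2.6400
    cross y-line → (3,4), t=3.2069
    cross x-line → (2,4), t=3.6752
    cross x-line → (1,4), t=4.7105 (wall)
  → r_2 = 4.7105
beam 3: φ=45°, α=285°
  d=(0.2588,-0.9659)  start (6,5)  tX=1.7387 tY=0.8593  stride 1/|dx|=3.8637 1/|dy|=1.0353
    cross y-line → (6,4), t=0.8593
    cross x-line → (7,4), t=1.7387 (wall)
  → r_3 = 1.7387
beam 4: φ=90°, α=330°
  d=(0.8660,-0.5000)  start (6,5)  tX=0.5196 tY=1.6600  stride 1/|dx|=1.1547 1/|dy|=2.0000
    cross x-line → (7,5), t=0.5196 (wall)
  → r_4 = 0.5196

ranges = [2.3400, 4.7105, 1.7387, 0.5196]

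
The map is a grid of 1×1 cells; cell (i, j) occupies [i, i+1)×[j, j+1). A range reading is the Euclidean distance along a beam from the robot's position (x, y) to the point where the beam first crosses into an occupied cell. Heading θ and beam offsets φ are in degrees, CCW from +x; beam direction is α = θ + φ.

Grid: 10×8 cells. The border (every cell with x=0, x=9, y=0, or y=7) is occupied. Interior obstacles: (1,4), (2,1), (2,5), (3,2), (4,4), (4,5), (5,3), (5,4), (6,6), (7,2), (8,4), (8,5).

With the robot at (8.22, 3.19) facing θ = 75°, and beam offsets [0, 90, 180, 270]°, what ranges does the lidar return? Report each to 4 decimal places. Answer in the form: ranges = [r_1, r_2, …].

ranges = [0.8386, 2.2983, 0.8500, 0.8075]

beam 1: φ=0°, α=75°
  cosα=0.2588 sinα=0.9659 | (8,3) | tMaxX 3.0137 tMaxY 0.8386 | tΔX 3.8637 tΔY 1.0353
    t=0.8386 [y] (8,4) — stop
  → r_1 = 0.8386
beam 2: φ=90°, α=165°
  cosα=-0.9659 sinα=0.2588 | (8,3) | tMaxX 0.2278 tMaxY 3.1296 | tΔX 1.0353 tΔY 3.8637
    t=0.2278 [x] (7,3)
    t=1.2630 [x] (6,3)
    t=2.2983 [x] (5,3) — stop
  → r_2 = 2.2983
beam 3: φ=180°, α=255°
  cosα=-0.2588 sinα=-0.9659 | (8,3) | tMaxX 0.8500 tMaxY 0.1967 | tΔX 3.8637 tΔY 1.0353
    t=0.1967 [y] (8,2)
    t=0.8500 [x] (7,2) — stop
  → r_3 = 0.8500
beam 4: φ=270°, α=345°
  cosα=0.9659 sinα=-0.2588 | (8,3) | tMaxX 0.8075 tMaxY 0.7341 | tΔX 1.0353 tΔY 3.8637
    t=0.7341 [y] (8,2)
    t=0.8075 [x] (9,2) — stop
  → r_4 = 0.8075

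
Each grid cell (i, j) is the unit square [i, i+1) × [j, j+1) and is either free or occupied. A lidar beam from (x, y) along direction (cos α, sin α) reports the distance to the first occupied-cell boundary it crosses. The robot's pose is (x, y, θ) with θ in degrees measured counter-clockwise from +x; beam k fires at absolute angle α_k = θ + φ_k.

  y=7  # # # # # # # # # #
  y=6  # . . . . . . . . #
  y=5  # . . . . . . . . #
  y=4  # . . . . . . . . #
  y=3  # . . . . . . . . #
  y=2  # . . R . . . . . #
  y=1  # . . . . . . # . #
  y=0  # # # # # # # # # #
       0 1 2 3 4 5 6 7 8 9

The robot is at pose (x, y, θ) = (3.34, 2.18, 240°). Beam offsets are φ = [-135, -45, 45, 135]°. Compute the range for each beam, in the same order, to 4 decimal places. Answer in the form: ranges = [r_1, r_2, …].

ranges = [4.9900, 2.4225, 1.2216, 5.8597]

beam 1: φ=-135°, α=105°
  dir = (cos 105°, sin 105°) = (-0.2588, 0.9659); from cell (3,2)
  next x-line at t=1.3137, next y-line at t=0.8489; Δt_x=3.8637, Δt_y=1.0353
    y: enter (3,3) at t=0.8489
    x: enter (2,3) at t=1.3137
    y: enter (2,4) at t=1.8842
    y: enter (2,5) at t=2.9195
    y: enter (2,6) at t=3.9548
    y: enter (2,7) at t=4.9900 ← occupied
  → r_1 = 4.9900
beam 2: φ=-45°, α=195°
  dir = (cos 195°, sin 195°) = (-0.9659, -0.2588); from cell (3,2)
  next x-line at t=0.3520, next y-line at t=0.6955; Δt_x=1.0353, Δt_y=3.8637
    x: enter (2,2) at t=0.3520
    y: enter (2,1) at t=0.6955
    x: enter (1,1) at t=1.3873
    x: enter (0,1) at t=2.4225 ← occupied
  → r_2 = 2.4225
beam 3: φ=45°, α=285°
  dir = (cos 285°, sin 285°) = (0.2588, -0.9659); from cell (3,2)
  next x-line at t=2.5500, next y-line at t=0.1863; Δt_x=3.8637, Δt_y=1.0353
    y: enter (3,1) at t=0.1863
    y: enter (3,0) at t=1.2216 ← occupied
  → r_3 = 1.2216
beam 4: φ=135°, α=15°
  dir = (cos 15°, sin 15°) = (0.9659, 0.2588); from cell (3,2)
  next x-line at t=0.6833, next y-line at t=3.1682; Δt_x=1.0353, Δt_y=3.8637
    x: enter (4,2) at t=0.6833
    x: enter (5,2) at t=1.7186
    x: enter (6,2) at t=2.7538
    y: enter (6,3) at t=3.1682
    x: enter (7,3) at t=3.7891
    x: enter (8,3) at t=4.8244
    x: enter (9,3) at t=5.8597 ← occupied
  → r_4 = 5.8597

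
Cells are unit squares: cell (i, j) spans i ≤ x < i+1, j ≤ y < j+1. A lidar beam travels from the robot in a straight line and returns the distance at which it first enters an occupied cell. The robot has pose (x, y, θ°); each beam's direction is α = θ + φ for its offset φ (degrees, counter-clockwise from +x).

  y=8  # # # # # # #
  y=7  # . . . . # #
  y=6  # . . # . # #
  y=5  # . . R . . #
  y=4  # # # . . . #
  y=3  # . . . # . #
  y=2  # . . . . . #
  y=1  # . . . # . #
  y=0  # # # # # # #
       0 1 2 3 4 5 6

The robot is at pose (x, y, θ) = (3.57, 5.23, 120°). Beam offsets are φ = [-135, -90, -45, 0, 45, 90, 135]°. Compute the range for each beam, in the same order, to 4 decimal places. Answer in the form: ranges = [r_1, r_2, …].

ranges = [2.5157, 1.6512, 0.7972, 0.8891, 2.6607, 0.6582, 4.3792]

beam 1: φ=-135°, α=345°
  d=(0.9659,-0.2588)  start (3,5)  tX=0.4452 tY=0.8887  stride 1/|dx|=1.0353 1/|dy|=3.8637
    cross x-line → (4,5), t=0.4452
    cross y-line → (4,4), t=0.8887
    cross x-line → (5,4), t=1.4804
    cross x-line → (6,4), t=2.5157 (wall)
  → r_1 = 2.5157
beam 2: φ=-90°, α=30°
  d=(0.8660,0.5000)  start (3,5)  tX=0.4965 tY=1.5400  stride 1/|dx|=1.1547 1/|dy|=2.0000
    cross x-line → (4,5), t=0.4965
    cross y-line → (4,6), t=1.5400
    cross x-line → (5,6), t=1.6512 (wall)
  → r_2 = 1.6512
beam 3: φ=-45°, α=75°
  d=(0.2588,0.9659)  start (3,5)  tX=1.6614 tY=0.7972  stride 1/|dx|=3.8637 1/|dy|=1.0353
    cross y-line → (3,6), t=0.7972 (wall)
  → r_3 = 0.7972
beam 4: φ=0°, α=120°
  d=(-0.5000,0.8660)  start (3,5)  tX=1.1400 tY=0.8891  stride 1/|dx|=2.0000 1/|dy|=1.1547
    cross y-line → (3,6), t=0.8891 (wall)
  → r_4 = 0.8891
beam 5: φ=45°, α=165°
  d=(-0.9659,0.2588)  start (3,5)  tX=0.5901 tY=2.9751  stride 1/|dx|=1.0353 1/|dy|=3.8637
    cross x-line → (2,5), t=0.5901
    cross x-line → (1,5), t=1.6254
    cross x-line → (0,5), t=2.6607 (wall)
  → r_5 = 2.6607
beam 6: φ=90°, α=210°
  d=(-0.8660,-0.5000)  start (3,5)  tX=0.6582 tY=0.4600  stride 1/|dx|=1.1547 1/|dy|=2.0000
    cross y-line → (3,4), t=0.4600
    cross x-line → (2,4), t=0.6582 (wall)
  → r_6 = 0.6582
beam 7: φ=135°, α=255°
  d=(-0.2588,-0.9659)  start (3,5)  tX=2.2023 tY=0.2381  stride 1/|dx|=3.8637 1/|dy|=1.0353
    cross y-line → (3,4), t=0.2381
    cross y-line → (3,3), t=1.2734
    cross x-line → (2,3), t=2.2023
    cross y-line → (2,2), t=2.3087
    cross y-line → (2,1), t=3.3439
    cross y-line → (2,0), t=4.3792 (wall)
  → r_7 = 4.3792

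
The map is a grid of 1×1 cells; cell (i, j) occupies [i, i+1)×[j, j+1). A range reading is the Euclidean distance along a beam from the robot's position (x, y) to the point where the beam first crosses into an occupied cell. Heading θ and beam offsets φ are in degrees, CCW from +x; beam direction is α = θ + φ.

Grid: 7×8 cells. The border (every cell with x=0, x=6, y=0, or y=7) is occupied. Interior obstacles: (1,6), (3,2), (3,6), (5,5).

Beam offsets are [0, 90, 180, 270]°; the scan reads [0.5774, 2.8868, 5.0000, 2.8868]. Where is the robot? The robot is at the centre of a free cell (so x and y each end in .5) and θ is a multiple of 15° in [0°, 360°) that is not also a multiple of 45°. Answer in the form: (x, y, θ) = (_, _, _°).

(x, y, θ) = (3.5, 5.5, 120°)

The pose lattice has 26·16 = 416 candidates. Test each by forward raycasting.
  (2.5, 6.5, 60°): beam 2 = 0.5774 ≠ 2.8868 ✗
  (1.5, 2.5, 255°): beam 1 = 1.5529 ≠ 0.5774 ✗
  (4.5, 2.5, 240°): beam 1 = 1.7321 ≠ 0.5774 ✗
  (2.5, 5.5, 300°): beam 1 = 2.8868 ≠ 0.5774 ✗
  (4.5, 6.5, 330°): beam 1 = 1.0000 ≠ 0.5774 ✗
  …
  (3.5, 5.5, 120°): r_1=0.5774, r_2=2.8868, r_3=5.0000, r_4=2.8868 — all match ✓
No second candidate reproduces the full scan.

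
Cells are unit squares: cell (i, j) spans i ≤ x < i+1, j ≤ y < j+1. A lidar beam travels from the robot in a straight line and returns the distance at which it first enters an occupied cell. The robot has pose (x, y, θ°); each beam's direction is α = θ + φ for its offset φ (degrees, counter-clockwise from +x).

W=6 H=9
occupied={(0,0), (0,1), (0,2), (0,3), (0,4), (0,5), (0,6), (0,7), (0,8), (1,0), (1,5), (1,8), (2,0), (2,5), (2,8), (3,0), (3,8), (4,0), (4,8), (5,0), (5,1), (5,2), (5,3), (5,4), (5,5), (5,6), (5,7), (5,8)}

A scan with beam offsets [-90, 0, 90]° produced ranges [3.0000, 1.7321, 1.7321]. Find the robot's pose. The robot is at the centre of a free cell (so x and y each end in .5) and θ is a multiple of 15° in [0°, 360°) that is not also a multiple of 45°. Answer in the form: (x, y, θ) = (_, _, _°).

The pose lattice has 26·16 = 416 candidates. Test each by forward raycasting.
  (3.5, 4.5, 150°): beam 2 = 1.0000 ≠ 1.7321 ✗
  (4.5, 1.5, 285°): beam 1 = 1.9319 ≠ 3.0000 ✗
  (2.5, 6.5, 285°): beam 1 = 1.5529 ≠ 3.0000 ✗
  (1.5, 6.5, 15°): beam 1 = 0.5176 ≠ 3.0000 ✗
  …
  (3.5, 6.5, 30°): r_1=3.0000, r_2=1.7321, r_3=1.7321 — all match ✓
No second candidate reproduces the full scan.

(x, y, θ) = (3.5, 6.5, 30°)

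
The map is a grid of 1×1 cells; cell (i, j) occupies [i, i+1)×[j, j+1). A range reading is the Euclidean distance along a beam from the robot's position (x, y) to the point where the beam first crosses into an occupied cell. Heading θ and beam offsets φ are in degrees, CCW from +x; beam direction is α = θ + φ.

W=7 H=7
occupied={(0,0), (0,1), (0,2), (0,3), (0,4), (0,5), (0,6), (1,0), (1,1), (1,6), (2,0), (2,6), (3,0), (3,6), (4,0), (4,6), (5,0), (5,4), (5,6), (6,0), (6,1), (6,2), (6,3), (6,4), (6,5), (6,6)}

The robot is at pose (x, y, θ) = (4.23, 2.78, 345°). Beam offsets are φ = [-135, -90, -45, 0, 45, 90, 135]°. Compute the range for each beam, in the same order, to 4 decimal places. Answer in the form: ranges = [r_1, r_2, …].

beam 1: φ=-135°, α=210°
  cosα=-0.8660 sinα=-0.5000 | (4,2) | tMaxX 0.2656 tMaxY 1.5600 | tΔX 1.1547 tΔY 2.0000
    t=0.2656 [x] (3,2)
    t=1.4203 [x] (2,2)
    t=1.5600 [y] (2,1)
    t=2.5750 [x] (1,1) — stop
  → r_1 = 2.5750
beam 2: φ=-90°, α=255°
  cosα=-0.2588 sinα=-0.9659 | (4,2) | tMaxX 0.8887 tMaxY 0.8075 | tΔX 3.8637 tΔY 1.0353
    t=0.8075 [y] (4,1)
    t=0.8887 [x] (3,1)
    t=1.8428 [y] (3,0) — stop
  → r_2 = 1.8428
beam 3: φ=-45°, α=300°
  cosα=0.5000 sinα=-0.8660 | (4,2) | tMaxX 1.5400 tMaxY 0.9007 | tΔX 2.0000 tΔY 1.1547
    t=0.9007 [y] (4,1)
    t=1.5400 [x] (5,1)
    t=2.0554 [y] (5,0) — stop
  → r_3 = 2.0554
beam 4: φ=0°, α=345°
  cosα=0.9659 sinα=-0.2588 | (4,2) | tMaxX 0.7972 tMaxY 3.0137 | tΔX 1.0353 tΔY 3.8637
    t=0.7972 [x] (5,2)
    t=1.8324 [x] (6,2) — stop
  → r_4 = 1.8324
beam 5: φ=45°, α=30°
  cosα=0.8660 sinα=0.5000 | (4,2) | tMaxX 0.8891 tMaxY 0.4400 | tΔX 1.1547 tΔY 2.0000
    t=0.4400 [y] (4,3)
    t=0.8891 [x] (5,3)
    t=2.0438 [x] (6,3) — stop
  → r_5 = 2.0438
beam 6: φ=90°, α=75°
  cosα=0.2588 sinα=0.9659 | (4,2) | tMaxX 2.9751 tMaxY 0.2278 | tΔX 3.8637 tΔY 1.0353
    t=0.2278 [y] (4,3)
    t=1.2630 [y] (4,4)
    t=2.2983 [y] (4,5)
    t=2.9751 [x] (5,5)
    t=3.3336 [y] (5,6) — stop
  → r_6 = 3.3336
beam 7: φ=135°, α=120°
  cosα=-0.5000 sinα=0.8660 | (4,2) | tMaxX 0.4600 tMaxY 0.2540 | tΔX 2.0000 tΔY 1.1547
    t=0.2540 [y] (4,3)
    t=0.4600 [x] (3,3)
    t=1.4087 [y] (3,4)
    t=2.4600 [x] (2,4)
    t=2.5634 [y] (2,5)
    t=3.7181 [y] (2,6) — stop
  → r_7 = 3.7181

ranges = [2.5750, 1.8428, 2.0554, 1.8324, 2.0438, 3.3336, 3.7181]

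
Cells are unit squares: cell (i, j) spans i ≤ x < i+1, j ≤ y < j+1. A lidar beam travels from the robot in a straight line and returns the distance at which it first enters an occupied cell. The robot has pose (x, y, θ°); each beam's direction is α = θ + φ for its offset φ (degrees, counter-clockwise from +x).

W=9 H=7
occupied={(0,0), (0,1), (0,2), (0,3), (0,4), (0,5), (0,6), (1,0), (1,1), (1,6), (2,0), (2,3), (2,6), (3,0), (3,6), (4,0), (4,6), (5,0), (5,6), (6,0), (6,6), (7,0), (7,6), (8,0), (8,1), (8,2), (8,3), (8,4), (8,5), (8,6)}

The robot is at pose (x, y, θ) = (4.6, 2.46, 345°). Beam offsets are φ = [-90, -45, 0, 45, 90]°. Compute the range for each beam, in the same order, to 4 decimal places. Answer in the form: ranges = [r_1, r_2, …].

ranges = [1.5115, 1.6859, 3.5199, 3.9260, 3.6649]

beam 1: φ=-90°, α=255°
  dir = (cos 255°, sin 255°) = (-0.2588, -0.9659); from cell (4,2)
  next x-line at t=2.3182, next y-line at t=0.4762; Δt_x=3.8637, Δt_y=1.0353
    y: enter (4,1) at t=0.4762
    y: enter (4,0) at t=1.5115 ← occupied
  → r_1 = 1.5115
beam 2: φ=-45°, α=300°
  dir = (cos 300°, sin 300°) = (0.5000, -0.8660); from cell (4,2)
  next x-line at t=0.8000, next y-line at t=0.5312; Δt_x=2.0000, Δt_y=1.1547
    y: enter (4,1) at t=0.5312
    x: enter (5,1) at t=0.8000
    y: enter (5,0) at t=1.6859 ← occupied
  → r_2 = 1.6859
beam 3: φ=0°, α=345°
  dir = (cos 345°, sin 345°) = (0.9659, -0.2588); from cell (4,2)
  next x-line at t=0.4141, next y-line at t=1.7773; Δt_x=1.0353, Δt_y=3.8637
    x: enter (5,2) at t=0.4141
    x: enter (6,2) at t=1.4494
    y: enter (6,1) at t=1.7773
    x: enter (7,1) at t=2.4847
    x: enter (8,1) at t=3.5199 ← occupied
  → r_3 = 3.5199
beam 4: φ=45°, α=30°
  dir = (cos 30°, sin 30°) = (0.8660, 0.5000); from cell (4,2)
  next x-line at t=0.4619, next y-line at t=1.0800; Δt_x=1.1547, Δt_y=2.0000
    x: enter (5,2) at t=0.4619
    y: enter (5,3) at t=1.0800
    x: enter (6,3) at t=1.6166
    x: enter (7,3) at t=2.7713
    y: enter (7,4) at t=3.0800
    x: enter (8,4) at t=3.9260 ← occupied
  → r_4 = 3.9260
beam 5: φ=90°, α=75°
  dir = (cos 75°, sin 75°) = (0.2588, 0.9659); from cell (4,2)
  next x-line at t=1.5455, next y-line at t=0.5590; Δt_x=3.8637, Δt_y=1.0353
    y: enter (4,3) at t=0.5590
    x: enter (5,3) at t=1.5455
    y: enter (5,4) at t=1.5943
    y: enter (5,5) at t=2.6296
    y: enter (5,6) at t=3.6649 ← occupied
  → r_5 = 3.6649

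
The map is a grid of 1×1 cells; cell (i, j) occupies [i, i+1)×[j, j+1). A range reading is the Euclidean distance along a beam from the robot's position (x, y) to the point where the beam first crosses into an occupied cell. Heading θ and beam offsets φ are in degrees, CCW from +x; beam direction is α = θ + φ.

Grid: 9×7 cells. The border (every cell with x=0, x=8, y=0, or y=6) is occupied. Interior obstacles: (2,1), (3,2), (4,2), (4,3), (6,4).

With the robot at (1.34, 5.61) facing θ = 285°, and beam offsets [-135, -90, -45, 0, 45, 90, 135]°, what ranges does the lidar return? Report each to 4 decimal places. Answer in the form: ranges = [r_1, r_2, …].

beam 1: φ=-135°, α=150°
  d=(-0.8660,0.5000)  start (1,5)  tX=0.3926 tY=0.7800  stride 1/|dx|=1.1547 1/|dy|=2.0000
    cross x-line → (0,5), t=0.3926 (wall)
  → r_1 = 0.3926
beam 2: φ=-90°, α=195°
  d=(-0.9659,-0.2588)  start (1,5)  tX=0.3520 tY=2.3569  stride 1/|dx|=1.0353 1/|dy|=3.8637
    cross x-line → (0,5), t=0.3520 (wall)
  → r_2 = 0.3520
beam 3: φ=-45°, α=240°
  d=(-0.5000,-0.8660)  start (1,5)  tX=0.6800 tY=0.7044  stride 1/|dx|=2.0000 1/|dy|=1.1547
    cross x-line → (0,5), t=0.6800 (wall)
  → r_3 = 0.6800
beam 4: φ=0°, α=285°
  d=(0.2588,-0.9659)  start (1,5)  tX=2.5500 tY=0.6315  stride 1/|dx|=3.8637 1/|dy|=1.0353
    cross y-line → (1,4), t=0.6315
    cross y-line → (1,3), t=1.6668
    cross x-line → (2,3), t=2.5500
    cross y-line → (2,2), t=2.7021
    cross y-line → (2,1), t=3.7373 (wall)
  → r_4 = 3.7373
beam 5: φ=45°, α=330°
  d=(0.8660,-0.5000)  start (1,5)  tX=0.7621 tY=1.2200  stride 1/|dx|=1.1547 1/|dy|=2.0000
    cross x-line → (2,5), t=0.7621
    cross y-line → (2,4), t=1.2200
    cross x-line → (3,4), t=1.9168
    cross x-line → (4,4), t=3.0715
    cross y-line → (4,3), t=3.2200 (wall)
  → r_5 = 3.2200
beam 6: φ=90°, α=15°
  d=(0.9659,0.2588)  start (1,5)  tX=0.6833 tY=1.5068  stride 1/|dx|=1.0353 1/|dy|=3.8637
    cross x-line → (2,5), t=0.6833
    cross y-line → (2,6), t=1.5068 (wall)
  → r_6 = 1.5068
beam 7: φ=135°, α=60°
  d=(0.5000,0.8660)  start (1,5)  tX=1.3200 tY=0.4503  stride 1/|dx|=2.0000 1/|dy|=1.1547
    cross y-line → (1,6), t=0.4503 (wall)
  → r_7 = 0.4503

ranges = [0.3926, 0.3520, 0.6800, 3.7373, 3.2200, 1.5068, 0.4503]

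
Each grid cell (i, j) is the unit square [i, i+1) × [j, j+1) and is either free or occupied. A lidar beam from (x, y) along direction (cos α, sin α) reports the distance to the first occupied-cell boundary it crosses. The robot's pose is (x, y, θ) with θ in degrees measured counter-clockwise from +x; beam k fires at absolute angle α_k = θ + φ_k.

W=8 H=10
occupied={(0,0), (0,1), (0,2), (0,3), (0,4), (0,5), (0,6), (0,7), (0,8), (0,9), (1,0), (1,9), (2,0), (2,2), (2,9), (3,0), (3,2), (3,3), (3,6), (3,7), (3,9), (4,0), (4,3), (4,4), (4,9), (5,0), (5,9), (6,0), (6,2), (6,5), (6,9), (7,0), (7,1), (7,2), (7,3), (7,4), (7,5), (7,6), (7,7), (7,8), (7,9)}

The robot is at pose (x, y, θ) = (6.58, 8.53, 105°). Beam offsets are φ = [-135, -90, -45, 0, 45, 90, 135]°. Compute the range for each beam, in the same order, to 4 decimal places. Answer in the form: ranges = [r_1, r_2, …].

ranges = [0.4850, 0.4348, 0.5427, 0.4866, 0.9400, 2.6710, 4.0761]

beam 1: φ=-135°, α=330°
  cosα=0.8660 sinα=-0.5000 | (6,8) | tMaxX 0.4850 tMaxY 1.0600 | tΔX 1.1547 tΔY 2.0000
    t=0.4850 [x] (7,8) — stop
  → r_1 = 0.4850
beam 2: φ=-90°, α=15°
  cosα=0.9659 sinα=0.2588 | (6,8) | tMaxX 0.4348 tMaxY 1.8159 | tΔX 1.0353 tΔY 3.8637
    t=0.4348 [x] (7,8) — stop
  → r_2 = 0.4348
beam 3: φ=-45°, α=60°
  cosα=0.5000 sinα=0.8660 | (6,8) | tMaxX 0.8400 tMaxY 0.5427 | tΔX 2.0000 tΔY 1.1547
    t=0.5427 [y] (6,9) — stop
  → r_3 = 0.5427
beam 4: φ=0°, α=105°
  cosα=-0.2588 sinα=0.9659 | (6,8) | tMaxX 2.2409 tMaxY 0.4866 | tΔX 3.8637 tΔY 1.0353
    t=0.4866 [y] (6,9) — stop
  → r_4 = 0.4866
beam 5: φ=45°, α=150°
  cosα=-0.8660 sinα=0.5000 | (6,8) | tMaxX 0.6697 tMaxY 0.9400 | tΔX 1.1547 tΔY 2.0000
    t=0.6697 [x] (5,8)
    t=0.9400 [y] (5,9) — stop
  → r_5 = 0.9400
beam 6: φ=90°, α=195°
  cosα=-0.9659 sinα=-0.2588 | (6,8) | tMaxX 0.6005 tMaxY 2.0478 | tΔX 1.0353 tΔY 3.8637
    t=0.6005 [x] (5,8)
    t=1.6357 [x] (4,8)
    t=2.0478 [y] (4,7)
    t=2.6710 [x] (3,7) — stop
  → r_6 = 2.6710
beam 7: φ=135°, α=240°
  cosα=-0.5000 sinα=-0.8660 | (6,8) | tMaxX 1.1600 tMaxY 0.6120 | tΔX 2.0000 tΔY 1.1547
    t=0.6120 [y] (6,7)
    t=1.1600 [x] (5,7)
    t=1.7667 [y] (5,6)
    t=2.9214 [y] (5,5)
    t=3.1600 [x] (4,5)
    t=4.0761 [y] (4,4) — stop
  → r_7 = 4.0761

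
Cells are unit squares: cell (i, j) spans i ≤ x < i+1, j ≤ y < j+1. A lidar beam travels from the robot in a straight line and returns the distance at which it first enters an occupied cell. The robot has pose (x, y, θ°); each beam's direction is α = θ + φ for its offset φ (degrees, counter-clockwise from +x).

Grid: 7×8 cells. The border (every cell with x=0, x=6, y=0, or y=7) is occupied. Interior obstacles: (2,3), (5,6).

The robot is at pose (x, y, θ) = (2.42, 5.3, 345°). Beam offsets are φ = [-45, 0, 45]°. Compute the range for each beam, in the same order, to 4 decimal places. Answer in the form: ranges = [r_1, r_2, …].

ranges = [4.9652, 3.7063, 2.9791]

beam 1: φ=-45°, α=300°
  dir = (cos 300°, sin 300°) = (0.5000, -0.8660); from cell (2,5)
  next x-line at t=1.1600, next y-line at t=0.3464; Δt_x=2.0000, Δt_y=1.1547
    y: enter (2,4) at t=0.3464
    x: enter (3,4) at t=1.1600
    y: enter (3,3) at t=1.5011
    y: enter (3,2) at t=2.6558
    x: enter (4,2) at t=3.1600
    y: enter (4,1) at t=3.8105
    y: enter (4,0) at t=4.9652 ← occupied
  → r_1 = 4.9652
beam 2: φ=0°, α=345°
  dir = (cos 345°, sin 345°) = (0.9659, -0.2588); from cell (2,5)
  next x-line at t=0.6005, next y-line at t=1.1591; Δt_x=1.0353, Δt_y=3.8637
    x: enter (3,5) at t=0.6005
    y: enter (3,4) at t=1.1591
    x: enter (4,4) at t=1.6357
    x: enter (5,4) at t=2.6710
    x: enter (6,4) at t=3.7063 ← occupied
  → r_2 = 3.7063
beam 3: φ=45°, α=30°
  dir = (cos 30°, sin 30°) = (0.8660, 0.5000); from cell (2,5)
  next x-line at t=0.6697, next y-line at t=1.4000; Δt_x=1.1547, Δt_y=2.0000
    x: enter (3,5) at t=0.6697
    y: enter (3,6) at t=1.4000
    x: enter (4,6) at t=1.8244
    x: enter (5,6) at t=2.9791 ← occupied
  → r_3 = 2.9791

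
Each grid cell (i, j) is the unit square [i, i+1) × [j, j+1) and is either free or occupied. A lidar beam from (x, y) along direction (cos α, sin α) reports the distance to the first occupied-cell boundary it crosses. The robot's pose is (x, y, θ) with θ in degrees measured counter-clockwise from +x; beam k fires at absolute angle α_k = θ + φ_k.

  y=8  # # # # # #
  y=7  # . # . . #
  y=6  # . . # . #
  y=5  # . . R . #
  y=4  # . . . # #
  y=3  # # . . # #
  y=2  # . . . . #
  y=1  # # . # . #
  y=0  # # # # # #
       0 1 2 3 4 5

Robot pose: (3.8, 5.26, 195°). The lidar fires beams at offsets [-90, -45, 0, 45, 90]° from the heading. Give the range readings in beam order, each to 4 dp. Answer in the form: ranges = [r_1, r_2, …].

beam 1: φ=-90°, α=105°
  direction (-0.2588, 0.9659); cell (3,5); t to first gridline: x 3.0910, y 0.7661 (then +3.8637 / +1.0353)
    (3,6) via y @ 0.7661  # hit
  → r_1 = 0.7661
beam 2: φ=-45°, α=150°
  direction (-0.8660, 0.5000); cell (3,5); t to first gridline: x 0.9238, y 1.4800 (then +1.1547 / +2.0000)
    (2,5) via x @ 0.9238
    (2,6) via y @ 1.4800
    (1,6) via x @ 2.0785
    (0,6) via x @ 3.2332  # hit
  → r_2 = 3.2332
beam 3: φ=0°, α=195°
  direction (-0.9659, -0.2588); cell (3,5); t to first gridline: x 0.8282, y 1.0046 (then +1.0353 / +3.8637)
    (2,5) via x @ 0.8282
    (2,4) via y @ 1.0046
    (1,4) via x @ 1.8635
    (0,4) via x @ 2.8988  # hit
  → r_3 = 2.8988
beam 4: φ=45°, α=240°
  direction (-0.5000, -0.8660); cell (3,5); t to first gridline: x 1.6000, y 0.3002 (then +2.0000 / +1.1547)
    (3,4) via y @ 0.3002
    (3,3) via y @ 1.4549
    (2,3) via x @ 1.6000
    (2,2) via y @ 2.6096
    (1,2) via x @ 3.6000
    (1,1) via y @ 3.7643  # hit
  → r_4 = 3.7643
beam 5: φ=90°, α=285°
  direction (0.2588, -0.9659); cell (3,5); t to first gridline: x 0.7727, y 0.2692 (then +3.8637 / +1.0353)
    (3,4) via y @ 0.2692
    (4,4) via x @ 0.7727  # hit
  → r_5 = 0.7727

ranges = [0.7661, 3.2332, 2.8988, 3.7643, 0.7727]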